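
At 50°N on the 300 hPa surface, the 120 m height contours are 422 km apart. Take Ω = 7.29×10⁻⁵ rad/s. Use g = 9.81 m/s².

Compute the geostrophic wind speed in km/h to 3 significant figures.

89.9 km/h

Coriolis parameter at 50°N:
f = 2Ω sin φ = 2 × 7.29×10⁻⁵ × sin 50° = 1.12×10⁻⁴ s⁻¹
Height gradient: |∂Z/∂n| = 120 m / 422000 m = 2.84×10⁻⁴
On a pressure surface, geostrophic balance gives V_g = (g/f)|∂Z/∂n|:
V_g = 9.81 × 2.84×10⁻⁴ / 1.12×10⁻⁴ = 25.0 m/s
Converting: 25.0 m/s × 3.6 = 89.9 km/h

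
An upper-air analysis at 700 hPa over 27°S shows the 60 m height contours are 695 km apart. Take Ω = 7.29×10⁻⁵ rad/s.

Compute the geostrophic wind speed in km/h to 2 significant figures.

46 km/h

Coriolis parameter at 27°S:
f = 2Ω sin φ = 2 × 7.29×10⁻⁵ × sin 27° = 6.62×10⁻⁵ s⁻¹
Height gradient: |∂Z/∂n| = 60 m / 695000 m = 8.63×10⁻⁵
On a pressure surface, geostrophic balance gives V_g = (g/f)|∂Z/∂n|:
V_g = 9.81 × 8.63×10⁻⁵ / 6.62×10⁻⁵ = 12.8 m/s
Converting: 12.8 m/s × 3.6 = 46 km/h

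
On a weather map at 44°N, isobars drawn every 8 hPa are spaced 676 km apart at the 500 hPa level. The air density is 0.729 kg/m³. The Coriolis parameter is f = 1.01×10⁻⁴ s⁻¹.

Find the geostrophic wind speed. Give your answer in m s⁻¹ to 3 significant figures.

16.1 m s⁻¹

Pressure gradient: |∂P/∂n| = 800 Pa / 676000 m = 1.18×10⁻³ Pa/m
Geostrophic balance (pressure-gradient force = Coriolis force):
V_g = (1/(fρ)) |∂P/∂n| = 1.18×10⁻³ / (1.01×10⁻⁴ × 0.729) = 16.1 m/s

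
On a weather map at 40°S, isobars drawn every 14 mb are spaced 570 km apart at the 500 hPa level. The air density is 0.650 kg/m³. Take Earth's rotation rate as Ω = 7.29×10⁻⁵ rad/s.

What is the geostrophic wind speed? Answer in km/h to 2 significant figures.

150 km/h

Coriolis parameter at 40°S:
f = 2Ω sin φ = 2 × 7.29×10⁻⁵ × sin 40° = 9.37×10⁻⁵ s⁻¹
Pressure gradient: |∂P/∂n| = 1400 Pa / 570000 m = 2.46×10⁻³ Pa/m
Geostrophic balance (pressure-gradient force = Coriolis force):
V_g = (1/(fρ)) |∂P/∂n| = 2.46×10⁻³ / (9.37×10⁻⁵ × 0.650) = 40.3 m/s
Converting: 40.3 m/s × 3.6 = 150 km/h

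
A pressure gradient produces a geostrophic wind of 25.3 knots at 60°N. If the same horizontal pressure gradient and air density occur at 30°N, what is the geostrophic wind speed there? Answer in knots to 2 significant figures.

44 knots

With the same pressure gradient and density, V_g ∝ 1/f ∝ 1/sin φ.
V₂ = V₁ · sin φ₁ / sin φ₂ = 25.3 × sin 60° / sin 30°
V₂ = 25.3 × 0.8660/0.5000 = 44 knots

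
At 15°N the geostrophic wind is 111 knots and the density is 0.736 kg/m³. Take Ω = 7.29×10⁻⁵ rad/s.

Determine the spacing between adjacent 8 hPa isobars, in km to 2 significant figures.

500 km

Coriolis parameter at 15°N:
f = 2Ω sin φ = 2 × 7.29×10⁻⁵ × sin 15° = 3.77×10⁻⁵ s⁻¹
Wind speed in SI: 111 knots = 57.1 m/s
Geostrophic balance rearranged: |∂P/∂n| = f ρ V_g
|∂P/∂n| = 3.77×10⁻⁵ × 0.736 × 57.1 = 1.59×10⁻³ Pa/m
Isobar spacing: Δn = ΔP/|∂P/∂n| = 800 Pa / 1.59×10⁻³ Pa/m = 504426 m ≈ 500 km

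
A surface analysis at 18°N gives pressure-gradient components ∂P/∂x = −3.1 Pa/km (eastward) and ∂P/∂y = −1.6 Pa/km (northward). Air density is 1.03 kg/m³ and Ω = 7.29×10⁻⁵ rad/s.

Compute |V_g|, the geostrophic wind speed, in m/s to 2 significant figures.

Coriolis parameter at 18°N:
f = 2Ω sin φ = 2 × 7.29×10⁻⁵ × sin 18° = 4.51×10⁻⁵ s⁻¹
Component geostrophic relations (x east, y north):
u_g = −(1/(fρ)) ∂P/∂y,  v_g = (1/(fρ)) ∂P/∂x
u_g = −(−1.6×10⁻³)/(4.51×10⁻⁵ × 1.03) = 34.5 m/s;  v_g = (−3.1×10⁻³)/(4.51×10⁻⁵ × 1.03) = −66.8 m/s
|V_g| = √(u_g² + v_g²) = 75.2 m/s

75 m/s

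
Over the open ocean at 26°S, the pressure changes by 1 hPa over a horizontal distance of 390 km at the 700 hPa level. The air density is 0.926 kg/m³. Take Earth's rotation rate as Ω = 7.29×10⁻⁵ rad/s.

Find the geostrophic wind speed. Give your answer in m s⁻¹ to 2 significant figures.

Coriolis parameter at 26°S:
f = 2Ω sin φ = 2 × 7.29×10⁻⁵ × sin 26° = 6.39×10⁻⁵ s⁻¹
Pressure gradient: |∂P/∂n| = 100 Pa / 390000 m = 2.56×10⁻⁴ Pa/m
Geostrophic balance (pressure-gradient force = Coriolis force):
V_g = (1/(fρ)) |∂P/∂n| = 2.56×10⁻⁴ / (6.39×10⁻⁵ × 0.926) = 4.33 m/s

4.3 m s⁻¹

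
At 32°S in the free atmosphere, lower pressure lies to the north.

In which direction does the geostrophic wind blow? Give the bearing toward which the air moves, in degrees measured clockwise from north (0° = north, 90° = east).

The pressure-gradient force points toward the north (bearing 000°).
Geostrophic balance: in the Southern Hemisphere the Coriolis force deflects motion to the left, so the geostrophic wind blows 90° to the left of the pressure-gradient force (low pressure on the right).
Rotating 000° by 90° counterclockwise gives 270° — the wind blows toward the west.

270°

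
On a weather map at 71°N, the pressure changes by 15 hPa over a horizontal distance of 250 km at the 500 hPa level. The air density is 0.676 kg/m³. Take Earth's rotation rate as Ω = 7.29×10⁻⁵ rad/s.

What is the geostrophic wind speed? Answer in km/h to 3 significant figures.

Coriolis parameter at 71°N:
f = 2Ω sin φ = 2 × 7.29×10⁻⁵ × sin 71° = 1.38×10⁻⁴ s⁻¹
Pressure gradient: |∂P/∂n| = 1500 Pa / 250000 m = 6.00×10⁻³ Pa/m
Geostrophic balance (pressure-gradient force = Coriolis force):
V_g = (1/(fρ)) |∂P/∂n| = 6.00×10⁻³ / (1.38×10⁻⁴ × 0.676) = 64.4 m/s
Converting: 64.4 m/s × 3.6 = 232 km/h

232 km/h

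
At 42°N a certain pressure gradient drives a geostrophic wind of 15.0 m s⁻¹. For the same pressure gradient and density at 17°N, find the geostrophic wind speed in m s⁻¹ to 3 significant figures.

34.3 m s⁻¹

With the same pressure gradient and density, V_g ∝ 1/f ∝ 1/sin φ.
V₂ = V₁ · sin φ₁ / sin φ₂ = 15.0 × sin 42° / sin 17°
V₂ = 15.0 × 0.6691/0.2924 = 34.3 m s⁻¹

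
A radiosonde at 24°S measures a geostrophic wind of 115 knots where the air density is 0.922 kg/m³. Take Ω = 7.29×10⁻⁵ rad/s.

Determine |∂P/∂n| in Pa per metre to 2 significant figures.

Coriolis parameter at 24°S:
f = 2Ω sin φ = 2 × 7.29×10⁻⁵ × sin 24° = 5.93×10⁻⁵ s⁻¹
Wind speed in SI: 115 knots = 59.2 m/s
Geostrophic balance rearranged: |∂P/∂n| = f ρ V_g
|∂P/∂n| = 5.93×10⁻⁵ × 0.922 × 59.2 = 3.23×10⁻³ Pa/m

3.2×10⁻³ Pa/m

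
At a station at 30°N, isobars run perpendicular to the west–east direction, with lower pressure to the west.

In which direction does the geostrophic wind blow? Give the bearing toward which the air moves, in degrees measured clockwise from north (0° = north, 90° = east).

000°

The pressure-gradient force points toward the west (bearing 270°).
Geostrophic balance: in the Northern Hemisphere the Coriolis force deflects motion to the right, so the geostrophic wind blows 90° to the right of the pressure-gradient force (low pressure on the left).
Rotating 270° by 90° clockwise gives 000° — the wind blows toward the north.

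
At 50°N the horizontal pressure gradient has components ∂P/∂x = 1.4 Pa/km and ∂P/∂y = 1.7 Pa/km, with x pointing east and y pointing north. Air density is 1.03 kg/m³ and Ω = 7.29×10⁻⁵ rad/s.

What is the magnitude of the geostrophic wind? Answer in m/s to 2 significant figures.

Coriolis parameter at 50°N:
f = 2Ω sin φ = 2 × 7.29×10⁻⁵ × sin 50° = 1.12×10⁻⁴ s⁻¹
Component geostrophic relations (x east, y north):
u_g = −(1/(fρ)) ∂P/∂y,  v_g = (1/(fρ)) ∂P/∂x
u_g = −(1.7×10⁻³)/(1.12×10⁻⁴ × 1.03) = −14.8 m/s;  v_g = (1.4×10⁻³)/(1.12×10⁻⁴ × 1.03) = 12.2 m/s
|V_g| = √(u_g² + v_g²) = 19.1 m/s

19 m/s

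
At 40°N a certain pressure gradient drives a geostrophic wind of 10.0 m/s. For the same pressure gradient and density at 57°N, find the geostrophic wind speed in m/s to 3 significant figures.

With the same pressure gradient and density, V_g ∝ 1/f ∝ 1/sin φ.
V₂ = V₁ · sin φ₁ / sin φ₂ = 10.0 × sin 40° / sin 57°
V₂ = 10.0 × 0.6428/0.8387 = 7.66 m/s

7.66 m/s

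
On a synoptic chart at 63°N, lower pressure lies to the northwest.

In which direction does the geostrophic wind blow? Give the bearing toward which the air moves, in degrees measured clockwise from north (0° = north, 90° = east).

045°

The pressure-gradient force points toward the northwest (bearing 315°).
Geostrophic balance: in the Northern Hemisphere the Coriolis force deflects motion to the right, so the geostrophic wind blows 90° to the right of the pressure-gradient force (low pressure on the left).
Rotating 315° by 90° clockwise gives 045° — the wind blows toward the northeast.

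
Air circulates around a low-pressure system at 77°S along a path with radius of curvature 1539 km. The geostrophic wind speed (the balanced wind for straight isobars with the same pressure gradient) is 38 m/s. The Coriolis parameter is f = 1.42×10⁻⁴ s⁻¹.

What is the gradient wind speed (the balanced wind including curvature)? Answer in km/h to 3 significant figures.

119 km/h

Around a low, centrifugal force acts outward with Coriolis, so pressure-gradient force balances both:
(1/ρ)|∂P/∂n| = fV + V²/R  →  V² + fR·V − fR·V_g = 0
With fR = 1.42×10⁻⁴ × 1539×10³ m = 219 m/s:
V = [−fR + √((fR)² + 4 fR V_g)]/2 = [−219 + √(219² + 4×219×38)]/2 = 33 m/s
Subgeostrophic (V < V_g = 38 m/s), as expected around a low.
Converting: 33 m/s × 3.6 = 119 km/h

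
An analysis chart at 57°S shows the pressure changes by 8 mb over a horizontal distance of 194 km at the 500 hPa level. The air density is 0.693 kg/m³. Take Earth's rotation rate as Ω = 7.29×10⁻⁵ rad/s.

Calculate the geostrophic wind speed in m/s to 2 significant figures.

49 m/s

Coriolis parameter at 57°S:
f = 2Ω sin φ = 2 × 7.29×10⁻⁵ × sin 57° = 1.22×10⁻⁴ s⁻¹
Pressure gradient: |∂P/∂n| = 800 Pa / 194000 m = 4.12×10⁻³ Pa/m
Geostrophic balance (pressure-gradient force = Coriolis force):
V_g = (1/(fρ)) |∂P/∂n| = 4.12×10⁻³ / (1.22×10⁻⁴ × 0.693) = 48.7 m/s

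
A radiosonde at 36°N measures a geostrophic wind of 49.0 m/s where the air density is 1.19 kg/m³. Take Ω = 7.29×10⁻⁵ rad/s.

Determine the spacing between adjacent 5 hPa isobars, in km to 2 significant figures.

Coriolis parameter at 36°N:
f = 2Ω sin φ = 2 × 7.29×10⁻⁵ × sin 36° = 8.57×10⁻⁵ s⁻¹
Geostrophic balance rearranged: |∂P/∂n| = f ρ V_g
|∂P/∂n| = 8.57×10⁻⁵ × 1.19 × 49.0 = 5.00×10⁻³ Pa/m
Isobar spacing: Δn = ΔP/|∂P/∂n| = 500 Pa / 5.00×10⁻³ Pa/m = 100058 m ≈ 100 km

100 km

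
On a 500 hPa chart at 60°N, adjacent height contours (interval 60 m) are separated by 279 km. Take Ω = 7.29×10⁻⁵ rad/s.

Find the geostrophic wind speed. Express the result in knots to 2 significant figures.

Coriolis parameter at 60°N:
f = 2Ω sin φ = 2 × 7.29×10⁻⁵ × sin 60° = 1.26×10⁻⁴ s⁻¹
Height gradient: |∂Z/∂n| = 60 m / 279000 m = 2.15×10⁻⁴
On a pressure surface, geostrophic balance gives V_g = (g/f)|∂Z/∂n|:
V_g = 9.81 × 2.15×10⁻⁴ / 1.26×10⁻⁴ = 16.7 m/s
Converting: 16.7 m/s × 1.944 = 32 knots

32 knots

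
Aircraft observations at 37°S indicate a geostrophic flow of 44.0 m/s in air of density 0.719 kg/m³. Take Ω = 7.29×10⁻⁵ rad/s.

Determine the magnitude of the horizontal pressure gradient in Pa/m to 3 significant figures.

Coriolis parameter at 37°S:
f = 2Ω sin φ = 2 × 7.29×10⁻⁵ × sin 37° = 8.77×10⁻⁵ s⁻¹
Geostrophic balance rearranged: |∂P/∂n| = f ρ V_g
|∂P/∂n| = 8.77×10⁻⁵ × 0.719 × 44.0 = 2.78×10⁻³ Pa/m

2.78×10⁻³ Pa/m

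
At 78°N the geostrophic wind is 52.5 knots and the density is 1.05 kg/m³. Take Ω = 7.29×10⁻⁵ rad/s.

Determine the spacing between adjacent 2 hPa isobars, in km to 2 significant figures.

49 km

Coriolis parameter at 78°N:
f = 2Ω sin φ = 2 × 7.29×10⁻⁵ × sin 78° = 1.43×10⁻⁴ s⁻¹
Wind speed in SI: 52.5 knots = 27.0 m/s
Geostrophic balance rearranged: |∂P/∂n| = f ρ V_g
|∂P/∂n| = 1.43×10⁻⁴ × 1.05 × 27.0 = 4.04×10⁻³ Pa/m
Isobar spacing: Δn = ΔP/|∂P/∂n| = 200 Pa / 4.04×10⁻³ Pa/m = 49452 m ≈ 49 km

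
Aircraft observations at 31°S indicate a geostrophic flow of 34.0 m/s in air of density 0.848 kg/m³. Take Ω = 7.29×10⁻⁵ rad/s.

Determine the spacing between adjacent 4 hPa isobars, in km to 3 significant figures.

185 km

Coriolis parameter at 31°S:
f = 2Ω sin φ = 2 × 7.29×10⁻⁵ × sin 31° = 7.51×10⁻⁵ s⁻¹
Geostrophic balance rearranged: |∂P/∂n| = f ρ V_g
|∂P/∂n| = 7.51×10⁻⁵ × 0.848 × 34.0 = 2.17×10⁻³ Pa/m
Isobar spacing: Δn = ΔP/|∂P/∂n| = 400 Pa / 2.17×10⁻³ Pa/m = 184752 m ≈ 185 km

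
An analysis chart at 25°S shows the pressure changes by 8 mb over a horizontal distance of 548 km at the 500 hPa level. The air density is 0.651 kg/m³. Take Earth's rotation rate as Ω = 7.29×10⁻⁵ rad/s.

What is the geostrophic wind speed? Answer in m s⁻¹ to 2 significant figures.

Coriolis parameter at 25°S:
f = 2Ω sin φ = 2 × 7.29×10⁻⁵ × sin 25° = 6.16×10⁻⁵ s⁻¹
Pressure gradient: |∂P/∂n| = 800 Pa / 548000 m = 1.46×10⁻³ Pa/m
Geostrophic balance (pressure-gradient force = Coriolis force):
V_g = (1/(fρ)) |∂P/∂n| = 1.46×10⁻³ / (6.16×10⁻⁵ × 0.651) = 36.4 m/s

36 m s⁻¹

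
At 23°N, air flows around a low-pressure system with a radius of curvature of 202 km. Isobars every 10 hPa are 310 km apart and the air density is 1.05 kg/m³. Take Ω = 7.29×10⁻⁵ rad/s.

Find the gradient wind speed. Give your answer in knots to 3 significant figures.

Coriolis parameter at 23°N:
f = 2Ω sin φ = 2 × 7.29×10⁻⁵ × sin 23° = 5.70×10⁻⁵ s⁻¹
Pressure gradient: |∂P/∂n| = 1000 Pa / 310000 m = 3.23×10⁻³ Pa/m
Geostrophic speed: V_g = |∂P/∂n|/(fρ) = 3.23×10⁻³/(5.70×10⁻⁵ × 1.05) = 53.9 m/s
Around a low, centrifugal force acts outward with Coriolis, so pressure-gradient force balances both:
(1/ρ)|∂P/∂n| = fV + V²/R  →  V² + fR·V − fR·V_g = 0
With fR = 5.70×10⁻⁵ × 202×10³ m = 11.5 m/s:
V = [−fR + √((fR)² + 4 fR V_g)]/2 = [−11.5 + √(11.5² + 4×11.5×53.9)]/2 = 19.8 m/s
Subgeostrophic (V < V_g = 53.9 m/s), as expected around a low.
Converting: 19.8 m/s × 1.944 = 38.5 knots

38.5 knots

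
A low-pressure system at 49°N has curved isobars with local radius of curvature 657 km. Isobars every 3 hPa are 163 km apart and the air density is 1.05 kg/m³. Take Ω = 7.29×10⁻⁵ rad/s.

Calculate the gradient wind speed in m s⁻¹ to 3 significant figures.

Coriolis parameter at 49°N:
f = 2Ω sin φ = 2 × 7.29×10⁻⁵ × sin 49° = 1.10×10⁻⁴ s⁻¹
Pressure gradient: |∂P/∂n| = 300 Pa / 163000 m = 1.84×10⁻³ Pa/m
Geostrophic speed: V_g = |∂P/∂n|/(fρ) = 1.84×10⁻³/(1.10×10⁻⁴ × 1.05) = 15.9 m/s
Around a low, centrifugal force acts outward with Coriolis, so pressure-gradient force balances both:
(1/ρ)|∂P/∂n| = fV + V²/R  →  V² + fR·V − fR·V_g = 0
With fR = 1.10×10⁻⁴ × 657×10³ m = 72.3 m/s:
V = [−fR + √((fR)² + 4 fR V_g)]/2 = [−72.3 + √(72.3² + 4×72.3×15.9)]/2 = 13.4 m/s
Subgeostrophic (V < V_g = 15.9 m/s), as expected around a low.

13.4 m s⁻¹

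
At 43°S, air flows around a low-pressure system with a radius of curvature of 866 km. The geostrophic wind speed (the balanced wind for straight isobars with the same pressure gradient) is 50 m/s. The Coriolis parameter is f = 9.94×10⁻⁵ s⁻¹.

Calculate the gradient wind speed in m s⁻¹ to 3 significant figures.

35.4 m s⁻¹

Around a low, centrifugal force acts outward with Coriolis, so pressure-gradient force balances both:
(1/ρ)|∂P/∂n| = fV + V²/R  →  V² + fR·V − fR·V_g = 0
With fR = 9.94×10⁻⁵ × 866×10³ m = 86.1 m/s:
V = [−fR + √((fR)² + 4 fR V_g)]/2 = [−86.1 + √(86.1² + 4×86.1×50)]/2 = 35.4 m/s
Subgeostrophic (V < V_g = 50 m/s), as expected around a low.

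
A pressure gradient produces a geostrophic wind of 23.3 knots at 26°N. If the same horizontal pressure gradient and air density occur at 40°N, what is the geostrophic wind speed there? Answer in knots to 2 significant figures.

16 knots

With the same pressure gradient and density, V_g ∝ 1/f ∝ 1/sin φ.
V₂ = V₁ · sin φ₁ / sin φ₂ = 23.3 × sin 26° / sin 40°
V₂ = 23.3 × 0.4384/0.6428 = 16 knots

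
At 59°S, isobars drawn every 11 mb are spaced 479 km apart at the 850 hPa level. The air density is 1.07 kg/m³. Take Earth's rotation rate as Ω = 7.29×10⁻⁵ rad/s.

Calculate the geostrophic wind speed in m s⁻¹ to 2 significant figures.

17 m s⁻¹

Coriolis parameter at 59°S:
f = 2Ω sin φ = 2 × 7.29×10⁻⁵ × sin 59° = 1.25×10⁻⁴ s⁻¹
Pressure gradient: |∂P/∂n| = 1100 Pa / 479000 m = 2.30×10⁻³ Pa/m
Geostrophic balance (pressure-gradient force = Coriolis force):
V_g = (1/(fρ)) |∂P/∂n| = 2.30×10⁻³ / (1.25×10⁻⁴ × 1.07) = 17.2 m/s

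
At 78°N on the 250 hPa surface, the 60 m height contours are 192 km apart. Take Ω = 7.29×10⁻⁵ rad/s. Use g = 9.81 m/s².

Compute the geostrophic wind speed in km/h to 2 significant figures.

77 km/h

Coriolis parameter at 78°N:
f = 2Ω sin φ = 2 × 7.29×10⁻⁵ × sin 78° = 1.43×10⁻⁴ s⁻¹
Height gradient: |∂Z/∂n| = 60 m / 192000 m = 3.12×10⁻⁴
On a pressure surface, geostrophic balance gives V_g = (g/f)|∂Z/∂n|:
V_g = 9.81 × 3.12×10⁻⁴ / 1.43×10⁻⁴ = 21.5 m/s
Converting: 21.5 m/s × 3.6 = 77 km/h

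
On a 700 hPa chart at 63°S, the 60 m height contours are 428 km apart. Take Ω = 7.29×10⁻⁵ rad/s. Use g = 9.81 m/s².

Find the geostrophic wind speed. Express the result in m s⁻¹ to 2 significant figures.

11 m s⁻¹

Coriolis parameter at 63°S:
f = 2Ω sin φ = 2 × 7.29×10⁻⁵ × sin 63° = 1.30×10⁻⁴ s⁻¹
Height gradient: |∂Z/∂n| = 60 m / 428000 m = 1.40×10⁻⁴
On a pressure surface, geostrophic balance gives V_g = (g/f)|∂Z/∂n|:
V_g = 9.81 × 1.40×10⁻⁴ / 1.30×10⁻⁴ = 10.6 m/s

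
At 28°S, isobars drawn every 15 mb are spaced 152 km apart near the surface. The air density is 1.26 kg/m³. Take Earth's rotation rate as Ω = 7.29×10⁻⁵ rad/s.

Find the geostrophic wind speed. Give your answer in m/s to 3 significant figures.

Coriolis parameter at 28°S:
f = 2Ω sin φ = 2 × 7.29×10⁻⁵ × sin 28° = 6.84×10⁻⁵ s⁻¹
Pressure gradient: |∂P/∂n| = 1500 Pa / 152000 m = 9.87×10⁻³ Pa/m
Geostrophic balance (pressure-gradient force = Coriolis force):
V_g = (1/(fρ)) |∂P/∂n| = 9.87×10⁻³ / (6.84×10⁻⁵ × 1.26) = 114 m/s

114 m/s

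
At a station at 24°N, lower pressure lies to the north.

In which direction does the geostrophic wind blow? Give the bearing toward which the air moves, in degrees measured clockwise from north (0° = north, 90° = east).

090°

The pressure-gradient force points toward the north (bearing 000°).
Geostrophic balance: in the Northern Hemisphere the Coriolis force deflects motion to the right, so the geostrophic wind blows 90° to the right of the pressure-gradient force (low pressure on the left).
Rotating 000° by 90° clockwise gives 090° — the wind blows toward the east.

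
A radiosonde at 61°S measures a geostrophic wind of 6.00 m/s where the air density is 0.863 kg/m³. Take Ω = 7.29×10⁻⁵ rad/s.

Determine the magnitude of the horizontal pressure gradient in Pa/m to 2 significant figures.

6.6×10⁻⁴ Pa/m

Coriolis parameter at 61°S:
f = 2Ω sin φ = 2 × 7.29×10⁻⁵ × sin 61° = 1.28×10⁻⁴ s⁻¹
Geostrophic balance rearranged: |∂P/∂n| = f ρ V_g
|∂P/∂n| = 1.28×10⁻⁴ × 0.863 × 6.00 = 6.60×10⁻⁴ Pa/m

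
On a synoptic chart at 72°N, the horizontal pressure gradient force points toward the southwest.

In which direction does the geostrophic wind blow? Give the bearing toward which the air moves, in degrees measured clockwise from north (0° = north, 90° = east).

315°

The pressure-gradient force points toward the southwest (bearing 225°).
Geostrophic balance: in the Northern Hemisphere the Coriolis force deflects motion to the right, so the geostrophic wind blows 90° to the right of the pressure-gradient force (low pressure on the left).
Rotating 225° by 90° clockwise gives 315° — the wind blows toward the northwest.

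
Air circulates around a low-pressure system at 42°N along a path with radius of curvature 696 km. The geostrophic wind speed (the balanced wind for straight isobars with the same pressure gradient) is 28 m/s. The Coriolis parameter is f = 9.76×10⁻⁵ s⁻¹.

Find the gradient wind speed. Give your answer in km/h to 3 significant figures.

76.7 km/h

Around a low, centrifugal force acts outward with Coriolis, so pressure-gradient force balances both:
(1/ρ)|∂P/∂n| = fV + V²/R  →  V² + fR·V − fR·V_g = 0
With fR = 9.76×10⁻⁵ × 696×10³ m = 67.9 m/s:
V = [−fR + √((fR)² + 4 fR V_g)]/2 = [−67.9 + √(67.9² + 4×67.9×28)]/2 = 21.3 m/s
Subgeostrophic (V < V_g = 28 m/s), as expected around a low.
Converting: 21.3 m/s × 3.6 = 76.7 km/h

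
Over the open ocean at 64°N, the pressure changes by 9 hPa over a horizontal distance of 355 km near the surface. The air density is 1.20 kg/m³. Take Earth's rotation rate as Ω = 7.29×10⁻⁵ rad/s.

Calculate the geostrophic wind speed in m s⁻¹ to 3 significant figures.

16.1 m s⁻¹

Coriolis parameter at 64°N:
f = 2Ω sin φ = 2 × 7.29×10⁻⁵ × sin 64° = 1.31×10⁻⁴ s⁻¹
Pressure gradient: |∂P/∂n| = 900 Pa / 355000 m = 2.54×10⁻³ Pa/m
Geostrophic balance (pressure-gradient force = Coriolis force):
V_g = (1/(fρ)) |∂P/∂n| = 2.54×10⁻³ / (1.31×10⁻⁴ × 1.20) = 16.1 m/s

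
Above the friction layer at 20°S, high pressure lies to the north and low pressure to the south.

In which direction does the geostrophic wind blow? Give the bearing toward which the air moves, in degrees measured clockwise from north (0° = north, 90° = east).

The pressure-gradient force points toward the south (bearing 180°).
Geostrophic balance: in the Southern Hemisphere the Coriolis force deflects motion to the left, so the geostrophic wind blows 90° to the left of the pressure-gradient force (low pressure on the right).
Rotating 180° by 90° counterclockwise gives 090° — the wind blows toward the east.

090°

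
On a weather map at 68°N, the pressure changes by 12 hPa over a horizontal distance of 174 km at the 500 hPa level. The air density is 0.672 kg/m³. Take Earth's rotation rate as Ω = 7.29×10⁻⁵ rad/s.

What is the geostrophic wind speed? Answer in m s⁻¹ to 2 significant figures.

76 m s⁻¹

Coriolis parameter at 68°N:
f = 2Ω sin φ = 2 × 7.29×10⁻⁵ × sin 68° = 1.35×10⁻⁴ s⁻¹
Pressure gradient: |∂P/∂n| = 1200 Pa / 174000 m = 6.90×10⁻³ Pa/m
Geostrophic balance (pressure-gradient force = Coriolis force):
V_g = (1/(fρ)) |∂P/∂n| = 6.90×10⁻³ / (1.35×10⁻⁴ × 0.672) = 75.9 m/s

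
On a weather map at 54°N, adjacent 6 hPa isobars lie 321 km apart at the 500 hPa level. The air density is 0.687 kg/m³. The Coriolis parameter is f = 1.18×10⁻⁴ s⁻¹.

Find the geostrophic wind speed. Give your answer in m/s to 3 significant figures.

Pressure gradient: |∂P/∂n| = 600 Pa / 321000 m = 1.87×10⁻³ Pa/m
Geostrophic balance (pressure-gradient force = Coriolis force):
V_g = (1/(fρ)) |∂P/∂n| = 1.87×10⁻³ / (1.18×10⁻⁴ × 0.687) = 23.1 m/s

23.1 m/s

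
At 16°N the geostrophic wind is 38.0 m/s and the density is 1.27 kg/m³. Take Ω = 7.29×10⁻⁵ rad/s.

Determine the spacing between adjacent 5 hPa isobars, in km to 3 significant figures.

Coriolis parameter at 16°N:
f = 2Ω sin φ = 2 × 7.29×10⁻⁵ × sin 16° = 4.02×10⁻⁵ s⁻¹
Geostrophic balance rearranged: |∂P/∂n| = f ρ V_g
|∂P/∂n| = 4.02×10⁻⁵ × 1.27 × 38.0 = 1.94×10⁻³ Pa/m
Isobar spacing: Δn = ΔP/|∂P/∂n| = 500 Pa / 1.94×10⁻³ Pa/m = 257802 m ≈ 258 km

258 km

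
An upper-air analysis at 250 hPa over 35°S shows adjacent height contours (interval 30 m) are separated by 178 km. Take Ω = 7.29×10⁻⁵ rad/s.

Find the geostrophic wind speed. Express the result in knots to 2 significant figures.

Coriolis parameter at 35°S:
f = 2Ω sin φ = 2 × 7.29×10⁻⁵ × sin 35° = 8.36×10⁻⁵ s⁻¹
Height gradient: |∂Z/∂n| = 30 m / 178000 m = 1.69×10⁻⁴
On a pressure surface, geostrophic balance gives V_g = (g/f)|∂Z/∂n|:
V_g = 9.81 × 1.69×10⁻⁴ / 8.36×10⁻⁵ = 19.8 m/s
Converting: 19.8 m/s × 1.944 = 38 knots

38 knots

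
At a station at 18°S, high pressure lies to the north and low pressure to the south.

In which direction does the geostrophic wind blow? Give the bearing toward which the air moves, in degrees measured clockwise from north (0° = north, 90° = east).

The pressure-gradient force points toward the south (bearing 180°).
Geostrophic balance: in the Southern Hemisphere the Coriolis force deflects motion to the left, so the geostrophic wind blows 90° to the left of the pressure-gradient force (low pressure on the right).
Rotating 180° by 90° counterclockwise gives 090° — the wind blows toward the east.

090°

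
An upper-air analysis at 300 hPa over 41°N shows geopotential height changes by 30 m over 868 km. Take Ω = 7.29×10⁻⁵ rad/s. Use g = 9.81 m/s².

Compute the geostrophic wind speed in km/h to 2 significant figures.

Coriolis parameter at 41°N:
f = 2Ω sin φ = 2 × 7.29×10⁻⁵ × sin 41° = 9.57×10⁻⁵ s⁻¹
Height gradient: |∂Z/∂n| = 30 m / 868000 m = 3.46×10⁻⁵
On a pressure surface, geostrophic balance gives V_g = (g/f)|∂Z/∂n|:
V_g = 9.81 × 3.46×10⁻⁵ / 9.57×10⁻⁵ = 3.54 m/s
Converting: 3.54 m/s × 3.6 = 13 km/h

13 km/h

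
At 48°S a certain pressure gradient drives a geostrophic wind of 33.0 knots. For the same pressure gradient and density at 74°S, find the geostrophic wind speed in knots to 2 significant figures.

26 knots

With the same pressure gradient and density, V_g ∝ 1/f ∝ 1/sin φ.
V₂ = V₁ · sin φ₁ / sin φ₂ = 33.0 × sin 48° / sin 74°
V₂ = 33.0 × 0.7431/0.9613 = 26 knots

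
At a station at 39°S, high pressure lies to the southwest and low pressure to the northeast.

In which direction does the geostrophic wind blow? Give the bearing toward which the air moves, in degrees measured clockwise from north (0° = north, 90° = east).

315°

The pressure-gradient force points toward the northeast (bearing 045°).
Geostrophic balance: in the Southern Hemisphere the Coriolis force deflects motion to the left, so the geostrophic wind blows 90° to the left of the pressure-gradient force (low pressure on the right).
Rotating 045° by 90° counterclockwise gives 315° — the wind blows toward the northwest.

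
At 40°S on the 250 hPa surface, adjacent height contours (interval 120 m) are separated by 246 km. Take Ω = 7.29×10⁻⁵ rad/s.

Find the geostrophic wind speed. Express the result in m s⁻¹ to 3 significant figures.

51.1 m s⁻¹

Coriolis parameter at 40°S:
f = 2Ω sin φ = 2 × 7.29×10⁻⁵ × sin 40° = 9.37×10⁻⁵ s⁻¹
Height gradient: |∂Z/∂n| = 120 m / 246000 m = 4.88×10⁻⁴
On a pressure surface, geostrophic balance gives V_g = (g/f)|∂Z/∂n|:
V_g = 9.81 × 4.88×10⁻⁴ / 9.37×10⁻⁵ = 51.1 m/s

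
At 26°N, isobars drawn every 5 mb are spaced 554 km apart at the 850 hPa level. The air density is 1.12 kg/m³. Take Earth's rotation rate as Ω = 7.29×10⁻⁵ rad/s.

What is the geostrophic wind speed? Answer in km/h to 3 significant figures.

Coriolis parameter at 26°N:
f = 2Ω sin φ = 2 × 7.29×10⁻⁵ × sin 26° = 6.39×10⁻⁵ s⁻¹
Pressure gradient: |∂P/∂n| = 500 Pa / 554000 m = 9.03×10⁻⁴ Pa/m
Geostrophic balance (pressure-gradient force = Coriolis force):
V_g = (1/(fρ)) |∂P/∂n| = 9.03×10⁻⁴ / (6.39×10⁻⁵ × 1.12) = 12.6 m/s
Converting: 12.6 m/s × 3.6 = 45.4 km/h

45.4 km/h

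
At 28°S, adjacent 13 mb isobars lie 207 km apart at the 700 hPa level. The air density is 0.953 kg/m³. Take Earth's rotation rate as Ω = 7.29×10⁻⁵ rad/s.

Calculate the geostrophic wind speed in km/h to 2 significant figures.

Coriolis parameter at 28°S:
f = 2Ω sin φ = 2 × 7.29×10⁻⁵ × sin 28° = 6.84×10⁻⁵ s⁻¹
Pressure gradient: |∂P/∂n| = 1300 Pa / 207000 m = 6.28×10⁻³ Pa/m
Geostrophic balance (pressure-gradient force = Coriolis force):
V_g = (1/(fρ)) |∂P/∂n| = 6.28×10⁻³ / (6.84×10⁻⁵ × 0.953) = 96.3 m/s
Converting: 96.3 m/s × 3.6 = 350 km/h

350 km/h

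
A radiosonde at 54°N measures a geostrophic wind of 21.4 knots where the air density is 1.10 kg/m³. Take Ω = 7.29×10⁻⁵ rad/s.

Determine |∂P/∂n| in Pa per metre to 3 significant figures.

Coriolis parameter at 54°N:
f = 2Ω sin φ = 2 × 7.29×10⁻⁵ × sin 54° = 1.18×10⁻⁴ s⁻¹
Wind speed in SI: 21.4 knots = 11.0 m/s
Geostrophic balance rearranged: |∂P/∂n| = f ρ V_g
|∂P/∂n| = 1.18×10⁻⁴ × 1.10 × 11.0 = 1.43×10⁻³ Pa/m

1.43×10⁻³ Pa/m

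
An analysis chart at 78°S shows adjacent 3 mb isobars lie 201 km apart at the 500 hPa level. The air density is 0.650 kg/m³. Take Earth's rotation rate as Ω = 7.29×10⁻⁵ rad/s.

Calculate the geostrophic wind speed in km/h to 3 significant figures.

Coriolis parameter at 78°S:
f = 2Ω sin φ = 2 × 7.29×10⁻⁵ × sin 78° = 1.43×10⁻⁴ s⁻¹
Pressure gradient: |∂P/∂n| = 300 Pa / 201000 m = 1.49×10⁻³ Pa/m
Geostrophic balance (pressure-gradient force = Coriolis force):
V_g = (1/(fρ)) |∂P/∂n| = 1.49×10⁻³ / (1.43×10⁻⁴ × 0.650) = 16.1 m/s
Converting: 16.1 m/s × 3.6 = 58.0 km/h

58.0 km/h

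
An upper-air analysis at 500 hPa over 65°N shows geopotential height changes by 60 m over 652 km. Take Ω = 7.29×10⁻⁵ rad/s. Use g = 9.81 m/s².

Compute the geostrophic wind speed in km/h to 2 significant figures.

Coriolis parameter at 65°N:
f = 2Ω sin φ = 2 × 7.29×10⁻⁵ × sin 65° = 1.32×10⁻⁴ s⁻¹
Height gradient: |∂Z/∂n| = 60 m / 652000 m = 9.20×10⁻⁵
On a pressure surface, geostrophic balance gives V_g = (g/f)|∂Z/∂n|:
V_g = 9.81 × 9.20×10⁻⁵ / 1.32×10⁻⁴ = 6.83 m/s
Converting: 6.83 m/s × 3.6 = 25 km/h

25 km/h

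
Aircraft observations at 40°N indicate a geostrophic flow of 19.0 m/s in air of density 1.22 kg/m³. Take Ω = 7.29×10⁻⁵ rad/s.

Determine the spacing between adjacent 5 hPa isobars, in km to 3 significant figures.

230 km

Coriolis parameter at 40°N:
f = 2Ω sin φ = 2 × 7.29×10⁻⁵ × sin 40° = 9.37×10⁻⁵ s⁻¹
Geostrophic balance rearranged: |∂P/∂n| = f ρ V_g
|∂P/∂n| = 9.37×10⁻⁵ × 1.22 × 19.0 = 2.17×10⁻³ Pa/m
Isobar spacing: Δn = ΔP/|∂P/∂n| = 500 Pa / 2.17×10⁻³ Pa/m = 230161 m ≈ 230 km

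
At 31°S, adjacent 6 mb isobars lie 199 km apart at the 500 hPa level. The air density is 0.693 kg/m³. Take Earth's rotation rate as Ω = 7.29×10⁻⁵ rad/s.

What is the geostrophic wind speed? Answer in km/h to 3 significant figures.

209 km/h

Coriolis parameter at 31°S:
f = 2Ω sin φ = 2 × 7.29×10⁻⁵ × sin 31° = 7.51×10⁻⁵ s⁻¹
Pressure gradient: |∂P/∂n| = 600 Pa / 199000 m = 3.02×10⁻³ Pa/m
Geostrophic balance (pressure-gradient force = Coriolis force):
V_g = (1/(fρ)) |∂P/∂n| = 3.02×10⁻³ / (7.51×10⁻⁵ × 0.693) = 57.9 m/s
Converting: 57.9 m/s × 3.6 = 209 km/h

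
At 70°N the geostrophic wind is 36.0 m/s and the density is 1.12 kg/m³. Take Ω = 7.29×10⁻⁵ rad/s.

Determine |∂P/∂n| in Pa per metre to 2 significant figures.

5.5×10⁻³ Pa/m

Coriolis parameter at 70°N:
f = 2Ω sin φ = 2 × 7.29×10⁻⁵ × sin 70° = 1.37×10⁻⁴ s⁻¹
Geostrophic balance rearranged: |∂P/∂n| = f ρ V_g
|∂P/∂n| = 1.37×10⁻⁴ × 1.12 × 36.0 = 5.52×10⁻³ Pa/m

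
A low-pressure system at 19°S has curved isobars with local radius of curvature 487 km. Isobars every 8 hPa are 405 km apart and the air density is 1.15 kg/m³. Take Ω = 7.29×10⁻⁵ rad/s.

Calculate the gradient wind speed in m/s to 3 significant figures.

19.6 m/s

Coriolis parameter at 19°S:
f = 2Ω sin φ = 2 × 7.29×10⁻⁵ × sin 19° = 4.75×10⁻⁵ s⁻¹
Pressure gradient: |∂P/∂n| = 800 Pa / 405000 m = 1.98×10⁻³ Pa/m
Geostrophic speed: V_g = |∂P/∂n|/(fρ) = 1.98×10⁻³/(4.75×10⁻⁵ × 1.15) = 36.2 m/s
Around a low, centrifugal force acts outward with Coriolis, so pressure-gradient force balances both:
(1/ρ)|∂P/∂n| = fV + V²/R  →  V² + fR·V − fR·V_g = 0
With fR = 4.75×10⁻⁵ × 487×10³ m = 23.1 m/s:
V = [−fR + √((fR)² + 4 fR V_g)]/2 = [−23.1 + √(23.1² + 4×23.1×36.2)]/2 = 19.6 m/s
Subgeostrophic (V < V_g = 36.2 m/s), as expected around a low.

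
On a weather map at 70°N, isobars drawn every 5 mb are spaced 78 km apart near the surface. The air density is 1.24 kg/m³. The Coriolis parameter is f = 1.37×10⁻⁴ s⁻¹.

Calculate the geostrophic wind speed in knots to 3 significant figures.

73.3 knots

Pressure gradient: |∂P/∂n| = 500 Pa / 78000 m = 6.41×10⁻³ Pa/m
Geostrophic balance (pressure-gradient force = Coriolis force):
V_g = (1/(fρ)) |∂P/∂n| = 6.41×10⁻³ / (1.37×10⁻⁴ × 1.24) = 37.7 m/s
Converting: 37.7 m/s × 1.944 = 73.3 knots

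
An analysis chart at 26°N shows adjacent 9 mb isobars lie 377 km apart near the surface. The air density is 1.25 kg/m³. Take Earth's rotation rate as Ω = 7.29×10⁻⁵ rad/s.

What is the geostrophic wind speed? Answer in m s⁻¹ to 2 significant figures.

Coriolis parameter at 26°N:
f = 2Ω sin φ = 2 × 7.29×10⁻⁵ × sin 26° = 6.39×10⁻⁵ s⁻¹
Pressure gradient: |∂P/∂n| = 900 Pa / 377000 m = 2.39×10⁻³ Pa/m
Geostrophic balance (pressure-gradient force = Coriolis force):
V_g = (1/(fρ)) |∂P/∂n| = 2.39×10⁻³ / (6.39×10⁻⁵ × 1.25) = 29.9 m/s

30 m s⁻¹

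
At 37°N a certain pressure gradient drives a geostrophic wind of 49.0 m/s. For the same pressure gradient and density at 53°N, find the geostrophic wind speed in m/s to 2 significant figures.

With the same pressure gradient and density, V_g ∝ 1/f ∝ 1/sin φ.
V₂ = V₁ · sin φ₁ / sin φ₂ = 49.0 × sin 37° / sin 53°
V₂ = 49.0 × 0.6018/0.7986 = 37 m/s

37 m/s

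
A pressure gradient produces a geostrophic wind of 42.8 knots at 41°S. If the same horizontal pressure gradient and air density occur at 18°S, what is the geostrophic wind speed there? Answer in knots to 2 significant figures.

With the same pressure gradient and density, V_g ∝ 1/f ∝ 1/sin φ.
V₂ = V₁ · sin φ₁ / sin φ₂ = 42.8 × sin 41° / sin 18°
V₂ = 42.8 × 0.6561/0.3090 = 91 knots

91 knots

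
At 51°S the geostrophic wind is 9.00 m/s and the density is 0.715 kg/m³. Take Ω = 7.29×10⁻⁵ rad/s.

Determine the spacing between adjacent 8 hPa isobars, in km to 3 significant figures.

1100 km

Coriolis parameter at 51°S:
f = 2Ω sin φ = 2 × 7.29×10⁻⁵ × sin 51° = 1.13×10⁻⁴ s⁻¹
Geostrophic balance rearranged: |∂P/∂n| = f ρ V_g
|∂P/∂n| = 1.13×10⁻⁴ × 0.715 × 9.00 = 7.29×10⁻⁴ Pa/m
Isobar spacing: Δn = ΔP/|∂P/∂n| = 800 Pa / 7.29×10⁻⁴ Pa/m = 1097189 m ≈ 1100 km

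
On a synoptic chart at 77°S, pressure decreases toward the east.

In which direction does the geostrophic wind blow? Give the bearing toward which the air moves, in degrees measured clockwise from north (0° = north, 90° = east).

The pressure-gradient force points toward the east (bearing 090°).
Geostrophic balance: in the Southern Hemisphere the Coriolis force deflects motion to the left, so the geostrophic wind blows 90° to the left of the pressure-gradient force (low pressure on the right).
Rotating 090° by 90° counterclockwise gives 000° — the wind blows toward the north.

000°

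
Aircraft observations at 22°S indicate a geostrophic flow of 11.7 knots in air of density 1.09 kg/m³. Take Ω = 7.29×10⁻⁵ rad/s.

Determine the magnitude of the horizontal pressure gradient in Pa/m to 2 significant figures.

Coriolis parameter at 22°S:
f = 2Ω sin φ = 2 × 7.29×10⁻⁵ × sin 22° = 5.46×10⁻⁵ s⁻¹
Wind speed in SI: 11.7 knots = 6.02 m/s
Geostrophic balance rearranged: |∂P/∂n| = f ρ V_g
|∂P/∂n| = 5.46×10⁻⁵ × 1.09 × 6.02 = 3.58×10⁻⁴ Pa/m

3.6×10⁻⁴ Pa/m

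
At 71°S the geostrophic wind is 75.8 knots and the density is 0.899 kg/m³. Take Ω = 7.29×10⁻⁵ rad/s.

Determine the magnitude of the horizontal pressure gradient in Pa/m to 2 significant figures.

4.8×10⁻³ Pa/m

Coriolis parameter at 71°S:
f = 2Ω sin φ = 2 × 7.29×10⁻⁵ × sin 71° = 1.38×10⁻⁴ s⁻¹
Wind speed in SI: 75.8 knots = 39.0 m/s
Geostrophic balance rearranged: |∂P/∂n| = f ρ V_g
|∂P/∂n| = 1.38×10⁻⁴ × 0.899 × 39.0 = 4.83×10⁻³ Pa/m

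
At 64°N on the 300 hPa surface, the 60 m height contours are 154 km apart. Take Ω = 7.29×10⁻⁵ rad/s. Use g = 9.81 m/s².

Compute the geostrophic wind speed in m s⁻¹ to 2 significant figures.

29 m s⁻¹

Coriolis parameter at 64°N:
f = 2Ω sin φ = 2 × 7.29×10⁻⁵ × sin 64° = 1.31×10⁻⁴ s⁻¹
Height gradient: |∂Z/∂n| = 60 m / 154000 m = 3.90×10⁻⁴
On a pressure surface, geostrophic balance gives V_g = (g/f)|∂Z/∂n|:
V_g = 9.81 × 3.90×10⁻⁴ / 1.31×10⁻⁴ = 29.2 m/s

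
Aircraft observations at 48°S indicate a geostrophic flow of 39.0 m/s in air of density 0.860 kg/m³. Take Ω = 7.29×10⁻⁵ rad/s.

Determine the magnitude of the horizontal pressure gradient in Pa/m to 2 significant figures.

Coriolis parameter at 48°S:
f = 2Ω sin φ = 2 × 7.29×10⁻⁵ × sin 48° = 1.08×10⁻⁴ s⁻¹
Geostrophic balance rearranged: |∂P/∂n| = f ρ V_g
|∂P/∂n| = 1.08×10⁻⁴ × 0.860 × 39.0 = 3.63×10⁻³ Pa/m

3.6×10⁻³ Pa/m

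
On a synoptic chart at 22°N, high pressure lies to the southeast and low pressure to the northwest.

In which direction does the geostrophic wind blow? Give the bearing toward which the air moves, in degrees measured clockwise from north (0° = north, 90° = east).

The pressure-gradient force points toward the northwest (bearing 315°).
Geostrophic balance: in the Northern Hemisphere the Coriolis force deflects motion to the right, so the geostrophic wind blows 90° to the right of the pressure-gradient force (low pressure on the left).
Rotating 315° by 90° clockwise gives 045° — the wind blows toward the northeast.

045°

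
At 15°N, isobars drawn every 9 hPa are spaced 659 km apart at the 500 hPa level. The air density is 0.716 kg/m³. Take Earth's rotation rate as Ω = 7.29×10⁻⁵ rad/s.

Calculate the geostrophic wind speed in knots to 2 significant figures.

98 knots

Coriolis parameter at 15°N:
f = 2Ω sin φ = 2 × 7.29×10⁻⁵ × sin 15° = 3.77×10⁻⁵ s⁻¹
Pressure gradient: |∂P/∂n| = 900 Pa / 659000 m = 1.37×10⁻³ Pa/m
Geostrophic balance (pressure-gradient force = Coriolis force):
V_g = (1/(fρ)) |∂P/∂n| = 1.37×10⁻³ / (3.77×10⁻⁵ × 0.716) = 50.5 m/s
Converting: 50.5 m/s × 1.944 = 98 knots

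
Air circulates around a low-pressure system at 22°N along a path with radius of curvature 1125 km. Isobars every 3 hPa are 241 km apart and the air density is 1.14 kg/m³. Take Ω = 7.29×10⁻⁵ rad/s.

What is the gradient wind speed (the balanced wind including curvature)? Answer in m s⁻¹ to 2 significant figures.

16 m s⁻¹

Coriolis parameter at 22°N:
f = 2Ω sin φ = 2 × 7.29×10⁻⁵ × sin 22° = 5.46×10⁻⁵ s⁻¹
Pressure gradient: |∂P/∂n| = 300 Pa / 241000 m = 1.24×10⁻³ Pa/m
Geostrophic speed: V_g = |∂P/∂n|/(fρ) = 1.24×10⁻³/(5.46×10⁻⁵ × 1.14) = 20.0 m/s
Around a low, centrifugal force acts outward with Coriolis, so pressure-gradient force balances both:
(1/ρ)|∂P/∂n| = fV + V²/R  →  V² + fR·V − fR·V_g = 0
With fR = 5.46×10⁻⁵ × 1125×10³ m = 61.4 m/s:
V = [−fR + √((fR)² + 4 fR V_g)]/2 = [−61.4 + √(61.4² + 4×61.4×20)]/2 = 15.9 m/s
Subgeostrophic (V < V_g = 20 m/s), as expected around a low.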